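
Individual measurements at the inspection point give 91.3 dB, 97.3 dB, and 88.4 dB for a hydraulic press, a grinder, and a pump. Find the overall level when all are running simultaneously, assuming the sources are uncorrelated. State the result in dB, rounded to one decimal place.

Incoherent sources combine by intensity addition: L_total = 10·log₁₀(Σ 10^(L_i/10)).
Σ 10^(L/10) = 10^(91.3/10) + 10^(97.3/10) + 10^(88.4/10) = 7.411e+09.
L_total = 10·log₁₀(7.411e+09) = 98.70 dB.

98.7 dB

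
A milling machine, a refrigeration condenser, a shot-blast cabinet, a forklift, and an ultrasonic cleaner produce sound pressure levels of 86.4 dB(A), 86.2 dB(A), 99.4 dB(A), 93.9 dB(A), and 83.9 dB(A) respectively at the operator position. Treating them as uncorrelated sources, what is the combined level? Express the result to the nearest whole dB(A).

101 dB(A)

For uncorrelated sources the intensities add, so convert each level to linear form, sum, and take 10·log₁₀ of the total.
Σ 10^(L/10) = 10^(86.4/10) + 10^(86.2/10) + 10^(99.4/10) + 10^(93.9/10) + 10^(83.9/10) = 1.226e+10.
L_total = 10·log₁₀(1.226e+10) = 100.89 dB(A).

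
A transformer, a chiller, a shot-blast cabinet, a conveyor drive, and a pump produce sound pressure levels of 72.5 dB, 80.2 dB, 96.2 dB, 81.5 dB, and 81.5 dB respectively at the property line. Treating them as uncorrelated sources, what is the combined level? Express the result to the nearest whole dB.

97 dB

Incoherent sources combine by intensity addition: L_total = 10·log₁₀(Σ 10^(L_i/10)).
Σ 10^(L/10) = 10^(72.5/10) + 10^(80.2/10) + 10^(96.2/10) + 10^(81.5/10) + 10^(81.5/10) = 4.574e+09.
L_total = 10·log₁₀(4.574e+09) = 96.60 dB.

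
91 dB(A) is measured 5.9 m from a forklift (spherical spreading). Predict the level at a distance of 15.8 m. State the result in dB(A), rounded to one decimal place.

For a point source, L₂ = L₁ − 20·log₁₀(r₂/r₁).
L₂ = 91 − 20·log₁₀(15.8/5.9) = 91 − 8.556 = 82.44 dB(A).

82.4 dB(A)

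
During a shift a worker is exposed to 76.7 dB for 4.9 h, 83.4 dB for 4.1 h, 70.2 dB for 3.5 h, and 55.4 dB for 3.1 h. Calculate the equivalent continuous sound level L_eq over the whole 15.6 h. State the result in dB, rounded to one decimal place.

78.7 dB

Weight each interval's intensity by its duration and average over T = 15.6 h:
Σ tᵢ·10^(Lᵢ/10) = 4.9·10^(76.7/10) + 4.1·10^(83.4/10) + 3.5·10^(70.2/10) + 3.1·10^(55.4/10) = 1.164e+09.
L_eq = 10·log₁₀(1.164e+09/15.6) = 78.73 dB.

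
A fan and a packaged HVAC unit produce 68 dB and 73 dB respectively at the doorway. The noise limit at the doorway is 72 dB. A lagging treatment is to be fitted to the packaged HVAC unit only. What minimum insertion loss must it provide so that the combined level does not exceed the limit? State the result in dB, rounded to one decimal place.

The untreated sources together contribute 10^(68/10) = 6.310e+06, i.e. 68.00 dB.
The limit corresponds to 10^(72/10) = 1.585e+07; subtracting the fixed part leaves 9.539e+06 for the packaged HVAC unit, i.e. 69.80 dB.
So the packaged HVAC unit must be reduced from 73 to 69.80 dB: IL = 3.20 dB.

3.2 dB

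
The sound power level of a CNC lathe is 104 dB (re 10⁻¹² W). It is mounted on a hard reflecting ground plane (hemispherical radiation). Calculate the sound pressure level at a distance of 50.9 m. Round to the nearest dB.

62 dB

L_p = L_w − 10·log₁₀(2π·r²) with r = 50.9 m.
2π·r² = 1.628e+04 m², 10·log₁₀ of that is 42.116 dB.
L_p = 104 − 42.116 = 61.88 dB.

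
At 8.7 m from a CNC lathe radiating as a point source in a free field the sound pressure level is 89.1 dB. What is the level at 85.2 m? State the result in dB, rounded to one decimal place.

For a point source, L₂ = L₁ − 20·log₁₀(r₂/r₁).
L₂ = 89.1 − 20·log₁₀(85.2/8.7) = 89.1 − 19.818 = 69.28 dB.

69.3 dB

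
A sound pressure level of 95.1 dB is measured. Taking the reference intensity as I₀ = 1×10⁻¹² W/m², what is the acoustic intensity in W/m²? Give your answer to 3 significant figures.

L = 10·log₁₀(I/I₀) ⇒ I = I₀·10^(L/10) = 10⁻¹² × 10^9.51.

0.00324 W/m²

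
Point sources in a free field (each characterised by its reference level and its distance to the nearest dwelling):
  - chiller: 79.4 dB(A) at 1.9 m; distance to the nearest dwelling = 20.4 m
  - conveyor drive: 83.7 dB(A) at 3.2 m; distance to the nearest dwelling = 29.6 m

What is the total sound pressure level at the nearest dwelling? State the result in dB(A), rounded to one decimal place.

65.4 dB(A)

Propagate each source to the receiver with L = L_ref − 20·log₁₀(r/r_ref), then add intensities.
chiller: 79.4 − 20·log₁₀(20.4/1.9) = 79.4 − 20.62 = 58.78 dB(A).
conveyor drive: 83.7 − 20·log₁₀(29.6/3.2) = 83.7 − 19.32 = 64.38 dB(A).
Σ 10^(L/10) = 3.495e+06 → L_total = 10·log₁₀(3.495e+06) = 65.43 dB(A).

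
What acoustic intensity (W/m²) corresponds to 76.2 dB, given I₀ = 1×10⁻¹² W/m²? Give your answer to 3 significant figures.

I = I₀·10^(L/10) = 10⁻¹² × 10^(76.2/10) = 10^(-4.380).

4.17e-05 W/m²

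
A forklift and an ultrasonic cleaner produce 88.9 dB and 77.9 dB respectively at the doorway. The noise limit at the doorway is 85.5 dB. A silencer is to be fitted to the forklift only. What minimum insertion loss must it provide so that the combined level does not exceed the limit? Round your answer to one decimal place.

Fixed contribution from the other source: Σ 10^(L/10) = 10^(77.9/10) = 6.166e+07 (77.90 dB).
The limit corresponds to 10^(85.5/10) = 3.548e+08; subtracting the fixed part leaves 2.932e+08 for the forklift, i.e. 84.67 dB.
So the forklift must be reduced from 88.9 to 84.67 dB: IL = 4.23 dB.

4.2 dB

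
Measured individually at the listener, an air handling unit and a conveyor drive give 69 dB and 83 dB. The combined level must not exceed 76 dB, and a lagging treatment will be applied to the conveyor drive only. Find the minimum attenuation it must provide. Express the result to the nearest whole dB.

The untreated sources together contribute 10^(69/10) = 7.943e+06, i.e. 69.00 dB.
To meet 76 dB overall, the treated conveyor drive may contribute at most 10^(76/10) − 7.943e+06 = 3.187e+07, i.e. 75.03 dB.
So the conveyor drive must be reduced from 83 to 75.03 dB: IL = 7.97 dB.

8 dB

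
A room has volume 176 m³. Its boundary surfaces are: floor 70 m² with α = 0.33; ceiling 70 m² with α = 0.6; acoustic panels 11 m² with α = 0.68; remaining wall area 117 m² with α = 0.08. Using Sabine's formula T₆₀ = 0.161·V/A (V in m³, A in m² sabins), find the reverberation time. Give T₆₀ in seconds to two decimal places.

0.35 s

Total absorption A = 70·0.33 + 70·0.6 + 11·0.68 + 117·0.08 = 81.94 m² sabins.
T₆₀ = 0.161·V/A = 0.161·176/81.94 = 0.346 s.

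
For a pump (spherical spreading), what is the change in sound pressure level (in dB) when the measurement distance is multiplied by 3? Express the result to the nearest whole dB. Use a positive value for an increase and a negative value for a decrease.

With spherical spreading the level changes by −20·log₁₀(r₂/r₁).
ΔL = −20·log₁₀(3) = -9.54 dB.

-10 dB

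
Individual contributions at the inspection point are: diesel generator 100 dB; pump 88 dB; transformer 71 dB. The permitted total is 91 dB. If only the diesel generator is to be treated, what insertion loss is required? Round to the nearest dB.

Fixed contribution from the other sources: Σ 10^(L/10) = 10^(88/10) + 10^(71/10) = 6.435e+08 (88.09 dB).
To meet 91 dB overall, the treated diesel generator may contribute at most 10^(91/10) − 6.435e+08 = 6.154e+08, i.e. 87.89 dB.
Required insertion loss = 100 − 87.89 = 12.11 dB.

12 dB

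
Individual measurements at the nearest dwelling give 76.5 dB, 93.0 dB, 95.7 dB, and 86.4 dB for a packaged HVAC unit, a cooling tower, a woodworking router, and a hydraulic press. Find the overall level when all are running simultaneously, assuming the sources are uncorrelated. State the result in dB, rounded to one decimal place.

For uncorrelated sources the intensities add, so convert each level to linear form, sum, and take 10·log₁₀ of the total.
Σ 10^(L/10) = 10^(76.5/10) + 10^(93.0/10) + 10^(95.7/10) + 10^(86.4/10) = 6.192e+09.
L_total = 10·log₁₀(6.192e+09) = 97.92 dB.

97.9 dB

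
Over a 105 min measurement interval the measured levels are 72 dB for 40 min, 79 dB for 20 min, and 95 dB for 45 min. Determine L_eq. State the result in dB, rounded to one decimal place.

Weight each interval's intensity by its duration and average over T = 105 min:
Σ tᵢ·10^(Lᵢ/10) = 40·10^(72/10) + 20·10^(79/10) + 45·10^(95/10) = 1.445e+11.
L_eq = 10·log₁₀(1.445e+11/105) = 91.39 dB.

91.4 dB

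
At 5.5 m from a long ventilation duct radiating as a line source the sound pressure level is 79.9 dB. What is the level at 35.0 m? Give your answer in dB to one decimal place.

71.9 dB

For a line source, L₂ = L₁ − 10·log₁₀(r₂/r₁).
L₂ = 79.9 − 10·log₁₀(35.0/5.5) = 79.9 − 8.037 = 71.86 dB.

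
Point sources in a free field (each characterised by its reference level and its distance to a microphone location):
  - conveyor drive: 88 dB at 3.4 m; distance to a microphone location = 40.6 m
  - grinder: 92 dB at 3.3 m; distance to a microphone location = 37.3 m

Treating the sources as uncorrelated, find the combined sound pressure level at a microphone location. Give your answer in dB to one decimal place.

Propagate each source to the receiver with L = L_ref − 20·log₁₀(r/r_ref), then add intensities.
conveyor drive: 88 − 20·log₁₀(40.6/3.4) = 88 − 21.54 = 66.46 dB.
grinder: 92 − 20·log₁₀(37.3/3.3) = 92 − 21.06 = 70.94 dB.
Σ 10^(L/10) = 1.683e+07 → L_total = 10·log₁₀(1.683e+07) = 72.26 dB.

72.3 dB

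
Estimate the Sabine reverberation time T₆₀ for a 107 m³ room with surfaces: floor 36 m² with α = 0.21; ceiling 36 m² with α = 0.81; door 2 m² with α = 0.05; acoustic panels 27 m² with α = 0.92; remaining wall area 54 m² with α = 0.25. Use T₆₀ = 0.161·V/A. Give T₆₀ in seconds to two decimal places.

Summing Sᵢαᵢ: 36·0.21 + 36·0.81 + 2·0.05 + 27·0.92 + 54·0.25 = 75.16 m².
T₆₀ = 0.161 × 107 / 75.16 = 0.229 s.

0.23 s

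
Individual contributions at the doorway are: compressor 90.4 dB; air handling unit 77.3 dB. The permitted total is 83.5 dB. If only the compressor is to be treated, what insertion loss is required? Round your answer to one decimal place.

Everything except the compressor sums to 10^(77.3/10) = 5.370e+07 in linear terms, 77.30 dB.
To meet 83.5 dB overall, the treated compressor may contribute at most 10^(83.5/10) − 5.370e+07 = 1.702e+08, i.e. 82.31 dB.
Required insertion loss = 90.4 − 82.31 = 8.09 dB.

8.1 dB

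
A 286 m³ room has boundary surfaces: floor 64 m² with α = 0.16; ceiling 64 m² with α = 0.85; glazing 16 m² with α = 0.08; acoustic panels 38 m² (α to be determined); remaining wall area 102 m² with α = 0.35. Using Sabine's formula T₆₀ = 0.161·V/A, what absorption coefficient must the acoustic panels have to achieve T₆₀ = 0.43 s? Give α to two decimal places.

A = 0.161·V/T₆₀ = 0.161·286/0.43 = 107.08 m² sabins.
Absorption from the other surfaces = 64·0.16 + 64·0.85 + 16·0.08 + 102·0.35 = 101.62 m², so the acoustic panels must supply 5.46 m² over 38 m².
α = 5.46/38 = 0.144.

0.14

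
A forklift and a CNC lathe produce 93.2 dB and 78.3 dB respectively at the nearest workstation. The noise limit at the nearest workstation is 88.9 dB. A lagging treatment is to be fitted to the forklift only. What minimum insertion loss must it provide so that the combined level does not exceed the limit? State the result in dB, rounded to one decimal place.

The untreated sources together contribute 10^(78.3/10) = 6.761e+07, i.e. 78.30 dB.
The limit corresponds to 10^(88.9/10) = 7.762e+08; subtracting the fixed part leaves 7.086e+08 for the forklift, i.e. 88.50 dB.
So the forklift must be reduced from 93.2 to 88.50 dB: IL = 4.70 dB.

4.7 dB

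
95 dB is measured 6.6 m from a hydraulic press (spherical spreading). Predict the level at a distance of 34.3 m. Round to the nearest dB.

81 dB

Spherical spreading from a point source gives a 20·log₁₀(r₂/r₁) drop.
L₂ = 95 − 20·log₁₀(34.3/6.6) = 95 − 14.315 = 80.68 dB.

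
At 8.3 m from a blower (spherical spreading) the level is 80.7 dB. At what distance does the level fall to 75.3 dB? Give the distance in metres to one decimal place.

15.5 m

The 5.4 dB drop corresponds to a distance ratio of 10^(5.4/20) for a point source.
r₂ = 8.3·10^((80.7−75.3)/20) = 8.3·10^(5.4/20) = 15.46 m.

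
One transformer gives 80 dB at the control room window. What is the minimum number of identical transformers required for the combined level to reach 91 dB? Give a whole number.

The shortfall is 91 − 80 = 11.0 dB, and N units add 10·log₁₀ N, so need 10·log₁₀ N ≥ 11.0.
N ≥ 10^(11.0/10) = 12.589, so N = 13.

13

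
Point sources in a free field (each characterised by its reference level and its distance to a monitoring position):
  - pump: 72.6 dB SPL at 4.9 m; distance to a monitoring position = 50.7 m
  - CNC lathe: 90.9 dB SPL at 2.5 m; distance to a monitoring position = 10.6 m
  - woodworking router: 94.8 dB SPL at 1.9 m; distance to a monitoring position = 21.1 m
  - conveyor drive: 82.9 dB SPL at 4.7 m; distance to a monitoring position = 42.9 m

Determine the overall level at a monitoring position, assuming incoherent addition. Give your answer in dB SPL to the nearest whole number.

Propagate each source to the receiver with L = L_ref − 20·log₁₀(r/r_ref), then add intensities.
pump: 72.6 − 20·log₁₀(50.7/4.9) = 72.6 − 20.30 = 52.30 dB SPL.
CNC lathe: 90.9 − 20·log₁₀(10.6/2.5) = 90.9 − 12.55 = 78.35 dB SPL.
woodworking router: 94.8 − 20·log₁₀(21.1/1.9) = 94.8 − 20.91 = 73.89 dB SPL.
conveyor drive: 82.9 − 20·log₁₀(42.9/4.7) = 82.9 − 19.21 = 63.69 dB SPL.
Σ 10^(L/10) = 9.543e+07 → L_total = 10·log₁₀(9.543e+07) = 79.80 dB SPL.

80 dB SPL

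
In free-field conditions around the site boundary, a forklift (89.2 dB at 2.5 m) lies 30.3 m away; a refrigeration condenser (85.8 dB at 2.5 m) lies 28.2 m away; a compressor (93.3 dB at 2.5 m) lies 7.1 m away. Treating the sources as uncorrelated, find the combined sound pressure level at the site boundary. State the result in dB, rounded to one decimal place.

84.4 dB

Propagate each source to the receiver with L = L_ref − 20·log₁₀(r/r_ref), then add intensities.
forklift: 89.2 − 20·log₁₀(30.3/2.5) = 89.2 − 21.67 = 67.53 dB.
refrigeration condenser: 85.8 − 20·log₁₀(28.2/2.5) = 85.8 − 21.05 = 64.75 dB.
compressor: 93.3 − 20·log₁₀(7.1/2.5) = 93.3 − 9.07 = 84.23 dB.
Σ 10^(L/10) = 2.737e+08 → L_total = 10·log₁₀(2.737e+08) = 84.37 dB.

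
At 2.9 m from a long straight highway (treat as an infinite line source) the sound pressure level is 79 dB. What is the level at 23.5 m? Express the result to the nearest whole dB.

70 dB

For a line source, L₂ = L₁ − 10·log₁₀(r₂/r₁).
L₂ = 79 − 10·log₁₀(23.5/2.9) = 79 − 9.087 = 69.91 dB.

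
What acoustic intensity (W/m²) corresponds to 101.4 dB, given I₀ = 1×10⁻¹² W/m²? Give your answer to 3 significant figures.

L = 10·log₁₀(I/I₀) ⇒ I = I₀·10^(L/10) = 10⁻¹² × 10^10.14.

0.0138 W/m²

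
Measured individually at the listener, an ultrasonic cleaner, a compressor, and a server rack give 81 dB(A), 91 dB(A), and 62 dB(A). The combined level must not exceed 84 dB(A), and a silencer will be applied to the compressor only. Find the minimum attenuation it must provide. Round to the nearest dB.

Fixed contribution from the other sources: Σ 10^(L/10) = 10^(81/10) + 10^(62/10) = 1.275e+08 (81.05 dB(A)).
To meet 84 dB(A) overall, the treated compressor may contribute at most 10^(84/10) − 1.275e+08 = 1.237e+08, i.e. 80.92 dB(A).
So the compressor must be reduced from 91 to 80.92 dB(A): IL = 10.08 dB.

10 dB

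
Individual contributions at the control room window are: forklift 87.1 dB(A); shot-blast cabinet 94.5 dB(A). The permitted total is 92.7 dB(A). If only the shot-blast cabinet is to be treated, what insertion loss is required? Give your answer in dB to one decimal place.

Fixed contribution from the other source: Σ 10^(L/10) = 10^(87.1/10) = 5.129e+08 (87.10 dB(A)).
To meet 92.7 dB(A) overall, the treated shot-blast cabinet may contribute at most 10^(92.7/10) − 5.129e+08 = 1.349e+09, i.e. 91.30 dB(A).
Required insertion loss = 94.5 − 91.30 = 3.20 dB.

3.2 dB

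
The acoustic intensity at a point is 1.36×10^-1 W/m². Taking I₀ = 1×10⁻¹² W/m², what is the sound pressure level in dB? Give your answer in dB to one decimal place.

Dividing by I₀ shifts the exponent by 12: I/I₀ = 1.36×10^11.
L = 10·(0.1335 + 11) = 111.34 dB.

111.3 dB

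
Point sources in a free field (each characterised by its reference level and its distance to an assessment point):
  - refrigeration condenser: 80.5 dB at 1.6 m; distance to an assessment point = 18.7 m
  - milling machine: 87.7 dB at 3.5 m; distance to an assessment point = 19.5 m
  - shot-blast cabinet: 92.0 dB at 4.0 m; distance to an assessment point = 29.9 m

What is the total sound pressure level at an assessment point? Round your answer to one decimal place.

76.8 dB

Apply inverse-square spreading to bring every level to the receiver, then sum 10^(L/10).
refrigeration condenser: 80.5 − 20·log₁₀(18.7/1.6) = 80.5 − 21.35 = 59.15 dB.
milling machine: 87.7 − 20·log₁₀(19.5/3.5) = 87.7 − 14.92 = 72.78 dB.
shot-blast cabinet: 92.0 − 20·log₁₀(29.9/4.0) = 92.0 − 17.47 = 74.53 dB.
Σ 10^(L/10) = 4.816e+07 → L_total = 10·log₁₀(4.816e+07) = 76.83 dB.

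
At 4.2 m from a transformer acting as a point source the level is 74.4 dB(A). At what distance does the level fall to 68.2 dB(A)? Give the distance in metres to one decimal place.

8.6 m

For a point source L₁ − L₂ = 20·log₁₀(r₂/r₁), so r₂ = r₁·10^((L₁−L₂)/20).
r₂ = 4.2·10^((74.4−68.2)/20) = 4.2·10^(6.2/20) = 8.58 m.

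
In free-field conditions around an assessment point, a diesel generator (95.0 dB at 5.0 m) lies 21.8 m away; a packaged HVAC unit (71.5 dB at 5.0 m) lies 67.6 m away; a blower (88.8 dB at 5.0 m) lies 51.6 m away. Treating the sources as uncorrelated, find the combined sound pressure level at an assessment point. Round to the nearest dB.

82 dB

Propagate each source to the receiver with L = L_ref − 20·log₁₀(r/r_ref), then add intensities.
diesel generator: 95.0 − 20·log₁₀(21.8/5.0) = 95.0 − 12.79 = 82.21 dB.
packaged HVAC unit: 71.5 − 20·log₁₀(67.6/5.0) = 71.5 − 22.62 = 48.88 dB.
blower: 88.8 − 20·log₁₀(51.6/5.0) = 88.8 − 20.27 = 68.53 dB.
Σ 10^(L/10) = 1.736e+08 → L_total = 10·log₁₀(1.736e+08) = 82.39 dB.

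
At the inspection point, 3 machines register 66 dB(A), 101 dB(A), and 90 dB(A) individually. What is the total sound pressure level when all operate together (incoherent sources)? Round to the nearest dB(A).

Incoherent sources combine by intensity addition: L_total = 10·log₁₀(Σ 10^(L_i/10)).
Σ 10^(L/10) = 10^(66/10) + 10^(101/10) + 10^(90/10) = 1.359e+10.
L_total = 10·log₁₀(1.359e+10) = 101.33 dB(A).

101 dB(A)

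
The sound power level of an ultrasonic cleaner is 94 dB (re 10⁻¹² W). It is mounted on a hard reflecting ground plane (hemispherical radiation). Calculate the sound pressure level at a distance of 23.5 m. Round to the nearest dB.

The power spreads over a hemisphere of area 2π·r², so L_p = L_w − 10·log₁₀(2π·r²).
2π·r² = 3470 m², 10·log₁₀ of that is 35.403 dB.
L_p = 94 − 35.403 = 58.60 dB.

59 dB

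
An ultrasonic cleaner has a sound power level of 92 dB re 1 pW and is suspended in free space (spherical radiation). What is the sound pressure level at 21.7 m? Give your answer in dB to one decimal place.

Free-field spherical radiation: L_p = L_w − 10·log₁₀(4π·r²), r = 21.7 m.
4π·r² = 5917 m², 10·log₁₀ of that is 37.721 dB.
L_p = 92 − 37.721 = 54.28 dB.

54.3 dB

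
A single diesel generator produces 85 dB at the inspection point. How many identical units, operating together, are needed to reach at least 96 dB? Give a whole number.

13

The shortfall is 96 − 85 = 11.0 dB, and N units add 10·log₁₀ N, so need 10·log₁₀ N ≥ 11.0.
N ≥ 10^(11.0/10) = 12.589, so N = 13.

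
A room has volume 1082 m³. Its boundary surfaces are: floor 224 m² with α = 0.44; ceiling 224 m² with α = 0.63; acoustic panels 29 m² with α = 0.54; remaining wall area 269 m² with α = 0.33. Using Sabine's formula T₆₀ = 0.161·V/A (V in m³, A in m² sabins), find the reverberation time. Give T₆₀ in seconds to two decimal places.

Total absorption A = 224·0.44 + 224·0.63 + 29·0.54 + 269·0.33 = 344.11 m² sabins.
T₆₀ = 0.161·V/A = 0.161·1082/344.11 = 0.506 s.

0.51 s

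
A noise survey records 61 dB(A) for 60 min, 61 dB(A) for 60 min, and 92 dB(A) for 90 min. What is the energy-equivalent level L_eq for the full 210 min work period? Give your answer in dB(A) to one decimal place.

The energy average is taken in the linear domain: L_eq = 10·log₁₀[(Σ tᵢ·10^(Lᵢ/10))/T], T = 210 min.
Σ tᵢ·10^(Lᵢ/10) = 60·10^(61/10) + 60·10^(61/10) + 90·10^(92/10) = 1.428e+11.
L_eq = 10·log₁₀(1.428e+11/210) = 88.32 dB(A).

88.3 dB(A)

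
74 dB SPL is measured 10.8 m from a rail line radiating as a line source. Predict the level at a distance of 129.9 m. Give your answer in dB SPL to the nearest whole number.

Cylindrical spreading from a line source gives a 10·log₁₀(r₂/r₁) drop.
L₂ = 74 − 10·log₁₀(129.9/10.8) = 74 − 10.802 = 63.20 dB SPL.

63 dB SPL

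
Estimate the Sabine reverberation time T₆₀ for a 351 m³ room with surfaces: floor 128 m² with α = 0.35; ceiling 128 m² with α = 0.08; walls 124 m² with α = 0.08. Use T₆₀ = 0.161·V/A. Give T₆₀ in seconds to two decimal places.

Total absorption A = 128·0.35 + 128·0.08 + 124·0.08 = 64.96 m² sabins.
T₆₀ = 0.161 × 351 / 64.96 = 0.870 s.

0.87 s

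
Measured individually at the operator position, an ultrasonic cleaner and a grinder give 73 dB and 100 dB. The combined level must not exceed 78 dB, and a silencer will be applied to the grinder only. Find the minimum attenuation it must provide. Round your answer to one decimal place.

23.7 dB

Fixed contribution from the other source: Σ 10^(L/10) = 10^(73/10) = 1.995e+07 (73.00 dB).
The limit corresponds to 10^(78/10) = 6.310e+07; subtracting the fixed part leaves 4.314e+07 for the grinder, i.e. 76.35 dB.
Required insertion loss = 100 − 76.35 = 23.65 dB.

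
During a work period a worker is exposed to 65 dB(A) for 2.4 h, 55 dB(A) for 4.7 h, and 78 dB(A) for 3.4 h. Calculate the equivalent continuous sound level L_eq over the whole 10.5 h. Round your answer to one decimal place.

73.3 dB(A)

Weight each interval's intensity by its duration and average over T = 10.5 h:
Σ tᵢ·10^(Lᵢ/10) = 2.4·10^(65/10) + 4.7·10^(55/10) + 3.4·10^(78/10) = 2.236e+08.
L_eq = 10·log₁₀(2.236e+08/10.5) = 73.28 dB(A).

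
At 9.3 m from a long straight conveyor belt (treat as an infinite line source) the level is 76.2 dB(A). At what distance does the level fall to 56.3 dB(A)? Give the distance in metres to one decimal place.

The 19.9 dB drop corresponds to a distance ratio of 10^(19.9/10) for a line source.
r₂ = 9.3·10^((76.2−56.3)/10) = 9.3·10^(19.9/10) = 908.83 m.

908.8 m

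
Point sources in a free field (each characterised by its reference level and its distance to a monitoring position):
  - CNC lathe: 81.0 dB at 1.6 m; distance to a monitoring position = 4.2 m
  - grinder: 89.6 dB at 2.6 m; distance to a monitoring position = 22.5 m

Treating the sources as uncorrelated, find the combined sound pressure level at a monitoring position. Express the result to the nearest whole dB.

Apply inverse-square spreading to bring every level to the receiver, then sum 10^(L/10).
CNC lathe: 81.0 − 20·log₁₀(4.2/1.6) = 81.0 − 8.38 = 72.62 dB.
grinder: 89.6 − 20·log₁₀(22.5/2.6) = 89.6 − 18.74 = 70.86 dB.
Σ 10^(L/10) = 3.045e+07 → L_total = 10·log₁₀(3.045e+07) = 74.84 dB.

75 dB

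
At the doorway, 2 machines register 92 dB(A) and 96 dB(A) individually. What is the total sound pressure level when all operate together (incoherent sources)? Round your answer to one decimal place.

97.5 dB(A)

For uncorrelated sources the intensities add, so convert each level to linear form, sum, and take 10·log₁₀ of the total.
Σ 10^(L/10) = 10^(92/10) + 10^(96/10) = 5.566e+09.
L_total = 10·log₁₀(5.566e+09) = 97.46 dB(A).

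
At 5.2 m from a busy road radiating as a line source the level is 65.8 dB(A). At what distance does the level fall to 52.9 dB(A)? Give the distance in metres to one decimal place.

101.4 m

For a line source L₁ − L₂ = 10·log₁₀(r₂/r₁), so r₂ = r₁·10^((L₁−L₂)/10).
r₂ = 5.2·10^((65.8−52.9)/10) = 5.2·10^(12.9/10) = 101.39 m.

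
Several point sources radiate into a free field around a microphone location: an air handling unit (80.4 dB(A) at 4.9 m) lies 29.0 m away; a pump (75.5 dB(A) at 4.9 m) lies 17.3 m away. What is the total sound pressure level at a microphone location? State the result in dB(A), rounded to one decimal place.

67.8 dB(A)

Apply inverse-square spreading to bring every level to the receiver, then sum 10^(L/10).
air handling unit: 80.4 − 20·log₁₀(29.0/4.9) = 80.4 − 15.44 = 64.96 dB(A).
pump: 75.5 − 20·log₁₀(17.3/4.9) = 75.5 − 10.96 = 64.54 dB(A).
Σ 10^(L/10) = 5.977e+06 → L_total = 10·log₁₀(5.977e+06) = 67.76 dB(A).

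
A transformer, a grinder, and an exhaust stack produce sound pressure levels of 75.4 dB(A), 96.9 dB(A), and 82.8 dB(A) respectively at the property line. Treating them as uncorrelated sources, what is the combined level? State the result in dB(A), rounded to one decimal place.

97.1 dB(A)

For uncorrelated sources the intensities add, so convert each level to linear form, sum, and take 10·log₁₀ of the total.
Σ 10^(L/10) = 10^(75.4/10) + 10^(96.9/10) + 10^(82.8/10) = 5.123e+09.
L_total = 10·log₁₀(5.123e+09) = 97.10 dB(A).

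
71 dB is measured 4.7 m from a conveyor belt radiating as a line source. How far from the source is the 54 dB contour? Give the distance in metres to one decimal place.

For a line source L₁ − L₂ = 10·log₁₀(r₂/r₁), so r₂ = r₁·10^((L₁−L₂)/10).
r₂ = 4.7·10^((71−54)/10) = 4.7·10^(17.0/10) = 235.56 m.

235.6 m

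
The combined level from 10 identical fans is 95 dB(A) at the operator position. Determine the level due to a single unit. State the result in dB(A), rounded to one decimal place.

Dividing the total intensity by 10 lowers the level by 10·log₁₀ 10 = 10.000 dB: L₁ = 95 − 10.000.

85.0 dB(A)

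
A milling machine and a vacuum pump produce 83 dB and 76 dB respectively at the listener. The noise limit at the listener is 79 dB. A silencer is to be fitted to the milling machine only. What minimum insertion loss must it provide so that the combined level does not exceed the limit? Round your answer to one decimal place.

Fixed contribution from the other source: Σ 10^(L/10) = 10^(76/10) = 3.981e+07 (76.00 dB).
To meet 79 dB overall, the treated milling machine may contribute at most 10^(79/10) − 3.981e+07 = 3.962e+07, i.e. 75.98 dB.
Required insertion loss = 83 − 75.98 = 7.02 dB.

7.0 dB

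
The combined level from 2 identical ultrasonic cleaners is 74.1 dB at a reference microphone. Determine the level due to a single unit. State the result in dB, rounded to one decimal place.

For N identical incoherent sources L_total = L₁ + 10·log₁₀ N, so L₁ = 74.1 − 10·log₁₀(2) = 74.1 − 3.010.

71.1 dB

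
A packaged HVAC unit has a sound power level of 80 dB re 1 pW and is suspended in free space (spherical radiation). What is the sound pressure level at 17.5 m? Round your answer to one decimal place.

L_p = L_w − 10·log₁₀(4π·r²) with r = 17.5 m.
4π·r² = 3848 m², 10·log₁₀ of that is 35.853 dB.
L_p = 80 − 35.853 = 44.15 dB.

44.1 dB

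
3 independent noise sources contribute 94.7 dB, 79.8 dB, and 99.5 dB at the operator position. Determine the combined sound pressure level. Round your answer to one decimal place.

100.8 dB

Incoherent sources combine by intensity addition: L_total = 10·log₁₀(Σ 10^(L_i/10)).
Σ 10^(L/10) = 10^(94.7/10) + 10^(79.8/10) + 10^(99.5/10) = 1.196e+10.
L_total = 10·log₁₀(1.196e+10) = 100.78 dB.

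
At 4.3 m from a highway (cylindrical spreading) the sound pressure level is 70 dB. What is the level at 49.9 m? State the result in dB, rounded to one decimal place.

For a line source, L₂ = L₁ − 10·log₁₀(r₂/r₁).
L₂ = 70 − 10·log₁₀(49.9/4.3) = 70 − 10.646 = 59.35 dB.

59.4 dB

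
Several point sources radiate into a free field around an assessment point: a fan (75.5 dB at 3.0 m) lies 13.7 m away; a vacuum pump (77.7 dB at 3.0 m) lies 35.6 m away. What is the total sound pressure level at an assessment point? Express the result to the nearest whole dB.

63 dB

First find each source's level at the receiver (point-source: −20·log₁₀(r/r_ref)), then combine on an intensity basis.
fan: 75.5 − 20·log₁₀(13.7/3.0) = 75.5 − 13.19 = 62.31 dB.
vacuum pump: 77.7 − 20·log₁₀(35.6/3.0) = 77.7 − 21.49 = 56.21 dB.
Σ 10^(L/10) = 2.120e+06 → L_total = 10·log₁₀(2.120e+06) = 63.26 dB.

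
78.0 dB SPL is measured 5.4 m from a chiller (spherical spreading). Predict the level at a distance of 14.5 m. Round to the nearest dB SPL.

69 dB SPL

Spherical spreading from a point source gives a 20·log₁₀(r₂/r₁) drop.
L₂ = 78.0 − 20·log₁₀(14.5/5.4) = 78.0 − 8.579 = 69.42 dB SPL.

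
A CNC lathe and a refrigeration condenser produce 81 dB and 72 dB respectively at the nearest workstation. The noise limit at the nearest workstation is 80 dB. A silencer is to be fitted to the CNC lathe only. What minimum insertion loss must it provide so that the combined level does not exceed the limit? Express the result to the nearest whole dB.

The untreated sources together contribute 10^(72/10) = 1.585e+07, i.e. 72.00 dB.
The limit corresponds to 10^(80/10) = 1.000e+08; subtracting the fixed part leaves 8.415e+07 for the CNC lathe, i.e. 79.25 dB.
Required insertion loss = 81 − 79.25 = 1.75 dB.

2 dB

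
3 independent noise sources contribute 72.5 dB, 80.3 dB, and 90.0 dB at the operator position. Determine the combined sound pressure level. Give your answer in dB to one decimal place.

90.5 dB

For uncorrelated sources the intensities add, so convert each level to linear form, sum, and take 10·log₁₀ of the total.
Σ 10^(L/10) = 10^(72.5/10) + 10^(80.3/10) + 10^(90.0/10) = 1.125e+09.
L_total = 10·log₁₀(1.125e+09) = 90.51 dB.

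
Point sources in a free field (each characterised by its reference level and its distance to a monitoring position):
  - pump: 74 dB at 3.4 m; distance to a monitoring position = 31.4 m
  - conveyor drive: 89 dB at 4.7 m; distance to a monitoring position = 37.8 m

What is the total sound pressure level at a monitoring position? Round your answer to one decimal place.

First find each source's level at the receiver (point-source: −20·log₁₀(r/r_ref)), then combine on an intensity basis.
pump: 74 − 20·log₁₀(31.4/3.4) = 74 − 19.31 = 54.69 dB.
conveyor drive: 89 − 20·log₁₀(37.8/4.7) = 89 − 18.11 = 70.89 dB.
Σ 10^(L/10) = 1.257e+07 → L_total = 10·log₁₀(1.257e+07) = 71.00 dB.

71.0 dB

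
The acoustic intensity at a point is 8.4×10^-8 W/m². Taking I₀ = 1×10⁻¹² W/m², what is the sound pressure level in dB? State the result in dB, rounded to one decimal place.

Dividing by I₀ shifts the exponent by 12: I/I₀ = 8.4×10^4.
L = 10·(0.9243 + 4) = 49.24 dB.

49.2 dB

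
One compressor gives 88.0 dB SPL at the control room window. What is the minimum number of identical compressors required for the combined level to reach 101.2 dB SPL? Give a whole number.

21

Need L₁ + 10·log₁₀ N ≥ 101.2, i.e. log₁₀ N ≥ 1.32.
N ≥ 10^(13.2/10) = 20.893, so N = 21.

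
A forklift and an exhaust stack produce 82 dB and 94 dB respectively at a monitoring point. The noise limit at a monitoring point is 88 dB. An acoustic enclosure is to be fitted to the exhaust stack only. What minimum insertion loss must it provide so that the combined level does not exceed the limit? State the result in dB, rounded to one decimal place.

Everything except the exhaust stack sums to 10^(82/10) = 1.585e+08 in linear terms, 82.00 dB.
The limit corresponds to 10^(88/10) = 6.310e+08; subtracting the fixed part leaves 4.725e+08 for the exhaust stack, i.e. 86.74 dB.
Required insertion loss = 94 − 86.74 = 7.26 dB.

7.3 dB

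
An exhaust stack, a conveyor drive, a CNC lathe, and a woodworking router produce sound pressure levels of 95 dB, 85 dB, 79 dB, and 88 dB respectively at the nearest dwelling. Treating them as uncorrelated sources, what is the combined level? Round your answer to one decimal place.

For uncorrelated sources the intensities add, so convert each level to linear form, sum, and take 10·log₁₀ of the total.
Σ 10^(L/10) = 10^(95/10) + 10^(85/10) + 10^(79/10) + 10^(88/10) = 4.189e+09.
L_total = 10·log₁₀(4.189e+09) = 96.22 dB.

96.2 dB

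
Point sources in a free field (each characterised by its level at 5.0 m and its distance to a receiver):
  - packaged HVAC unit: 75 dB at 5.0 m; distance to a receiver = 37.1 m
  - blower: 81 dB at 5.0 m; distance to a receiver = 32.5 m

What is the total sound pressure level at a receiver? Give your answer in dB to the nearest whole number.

66 dB

Apply inverse-square spreading to bring every level to the receiver, then sum 10^(L/10).
packaged HVAC unit: 75 − 20·log₁₀(37.1/5.0) = 75 − 17.41 = 57.59 dB.
blower: 81 − 20·log₁₀(32.5/5.0) = 81 − 16.26 = 64.74 dB.
Σ 10^(L/10) = 3.554e+06 → L_total = 10·log₁₀(3.554e+06) = 65.51 dB.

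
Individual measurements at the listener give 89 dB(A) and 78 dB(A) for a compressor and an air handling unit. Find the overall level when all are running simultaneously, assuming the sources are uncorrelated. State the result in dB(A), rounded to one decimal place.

Incoherent sources combine by intensity addition: L_total = 10·log₁₀(Σ 10^(L_i/10)).
Σ 10^(L/10) = 10^(89/10) + 10^(78/10) = 8.574e+08.
L_total = 10·log₁₀(8.574e+08) = 89.33 dB(A).

89.3 dB(A)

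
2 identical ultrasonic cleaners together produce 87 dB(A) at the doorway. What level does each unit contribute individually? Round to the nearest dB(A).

84 dB(A)

For N identical incoherent sources L_total = L₁ + 10·log₁₀ N, so L₁ = 87 − 10·log₁₀(2) = 87 − 3.010.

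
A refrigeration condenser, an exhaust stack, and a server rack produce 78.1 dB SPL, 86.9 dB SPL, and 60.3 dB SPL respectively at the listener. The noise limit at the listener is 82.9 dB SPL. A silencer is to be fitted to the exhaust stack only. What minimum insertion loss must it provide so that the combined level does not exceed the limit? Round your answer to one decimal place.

5.8 dB

Fixed contribution from the other sources: Σ 10^(L/10) = 10^(78.1/10) + 10^(60.3/10) = 6.564e+07 (78.17 dB SPL).
To meet 82.9 dB SPL overall, the treated exhaust stack may contribute at most 10^(82.9/10) − 6.564e+07 = 1.293e+08, i.e. 81.12 dB SPL.
So the exhaust stack must be reduced from 86.9 to 81.12 dB SPL: IL = 5.78 dB.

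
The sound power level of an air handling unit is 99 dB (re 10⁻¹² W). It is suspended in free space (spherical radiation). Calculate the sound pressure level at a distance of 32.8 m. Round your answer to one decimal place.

L_p = L_w − 10·log₁₀(4π·r²) with r = 32.8 m.
4π·r² = 1.352e+04 m², 10·log₁₀ of that is 41.310 dB.
L_p = 99 − 41.310 = 57.69 dB.

57.7 dB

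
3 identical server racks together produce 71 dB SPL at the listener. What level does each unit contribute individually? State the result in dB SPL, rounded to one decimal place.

Dividing the total intensity by 3 lowers the level by 10·log₁₀ 3 = 4.771 dB: L₁ = 71 − 4.771.

66.2 dB SPL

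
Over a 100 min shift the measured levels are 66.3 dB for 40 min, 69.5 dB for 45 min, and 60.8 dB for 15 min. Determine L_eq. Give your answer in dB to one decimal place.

Weight each interval's intensity by its duration and average over T = 100 min:
Σ tᵢ·10^(Lᵢ/10) = 40·10^(66.3/10) + 45·10^(69.5/10) + 15·10^(60.8/10) = 5.897e+08.
L_eq = 10·log₁₀(5.897e+08/100) = 67.71 dB.

67.7 dB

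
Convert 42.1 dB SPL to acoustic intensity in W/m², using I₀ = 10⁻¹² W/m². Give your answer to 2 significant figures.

L = 10·log₁₀(I/I₀) ⇒ I = I₀·10^(L/10) = 10⁻¹² × 10^4.21.

1.6e-08 W/m²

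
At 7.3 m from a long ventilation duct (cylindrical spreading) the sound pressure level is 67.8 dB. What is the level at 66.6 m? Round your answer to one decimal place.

58.2 dB

For a line source, L₂ = L₁ − 10·log₁₀(r₂/r₁).
L₂ = 67.8 − 10·log₁₀(66.6/7.3) = 67.8 − 9.602 = 58.20 dB.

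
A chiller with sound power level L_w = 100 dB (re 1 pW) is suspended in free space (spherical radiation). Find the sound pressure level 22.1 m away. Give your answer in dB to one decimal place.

62.1 dB

L_p = L_w − 10·log₁₀(4π·r²) with r = 22.1 m.
4π·r² = 6138 m², 10·log₁₀ of that is 37.880 dB.
L_p = 100 − 37.880 = 62.12 dB.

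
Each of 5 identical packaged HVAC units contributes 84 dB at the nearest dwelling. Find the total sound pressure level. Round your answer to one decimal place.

91.0 dB

L_total = L₁ + 10·log₁₀ N for N identical incoherent sources.
L_total = 84 + 10·log₁₀(5) = 84 + 6.990 = 90.99 dB.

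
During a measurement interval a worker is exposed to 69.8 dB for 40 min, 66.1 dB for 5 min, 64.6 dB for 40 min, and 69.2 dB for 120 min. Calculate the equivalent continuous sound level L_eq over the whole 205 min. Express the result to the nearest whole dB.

69 dB

Weight each interval's intensity by its duration and average over T = 205 min:
Σ tᵢ·10^(Lᵢ/10) = 40·10^(69.8/10) + 5·10^(66.1/10) + 40·10^(64.6/10) + 120·10^(69.2/10) = 1.516e+09.
L_eq = 10·log₁₀(1.516e+09/205) = 68.69 dB.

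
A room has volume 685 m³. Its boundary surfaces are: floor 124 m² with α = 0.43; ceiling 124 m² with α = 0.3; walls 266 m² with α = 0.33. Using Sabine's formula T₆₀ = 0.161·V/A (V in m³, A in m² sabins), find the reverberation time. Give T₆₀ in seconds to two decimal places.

0.62 s

Total absorption A = 124·0.43 + 124·0.3 + 266·0.33 = 178.30 m² sabins.
T₆₀ = 0.161·V/A = 0.161·685/178.30 = 0.619 s.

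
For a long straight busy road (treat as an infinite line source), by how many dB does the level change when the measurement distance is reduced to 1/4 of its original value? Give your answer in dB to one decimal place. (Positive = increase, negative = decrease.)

Line-source spreading: ΔL = −10·log₁₀(r₂/r₁).
ΔL = −10·log₁₀(0.25) = +6.02 dB.

+6.0 dB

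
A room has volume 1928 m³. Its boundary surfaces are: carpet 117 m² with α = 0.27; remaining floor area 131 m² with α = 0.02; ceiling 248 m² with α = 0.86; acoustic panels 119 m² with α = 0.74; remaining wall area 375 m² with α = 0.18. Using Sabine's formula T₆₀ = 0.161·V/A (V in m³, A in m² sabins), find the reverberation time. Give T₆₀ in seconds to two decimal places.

A = Σ Sᵢαᵢ = 117·0.27 + 131·0.02 + 248·0.86 + 119·0.74 + 375·0.18 = 403.05 m².
T₆₀ = 0.161 × 1928 / 403.05 = 0.770 s.

0.77 s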